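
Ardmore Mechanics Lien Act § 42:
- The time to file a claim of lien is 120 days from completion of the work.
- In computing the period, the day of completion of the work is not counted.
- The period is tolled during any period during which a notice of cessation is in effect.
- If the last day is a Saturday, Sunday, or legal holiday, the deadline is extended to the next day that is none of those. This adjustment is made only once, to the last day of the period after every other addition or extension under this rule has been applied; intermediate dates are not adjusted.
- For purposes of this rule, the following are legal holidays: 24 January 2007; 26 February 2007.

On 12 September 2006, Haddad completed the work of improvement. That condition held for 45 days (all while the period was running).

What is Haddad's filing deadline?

February 27, 2007

120 days after 12 September 2006 is January 10, 2007.
Tolling adds 45 days: January 10, 2007 + 45 days = February 24, 2007.
February 24, 2007 is Saturday; February 25, 2007 is Sunday; February 26, 2007 is a listed holiday. The next qualifying day is February 27, 2007.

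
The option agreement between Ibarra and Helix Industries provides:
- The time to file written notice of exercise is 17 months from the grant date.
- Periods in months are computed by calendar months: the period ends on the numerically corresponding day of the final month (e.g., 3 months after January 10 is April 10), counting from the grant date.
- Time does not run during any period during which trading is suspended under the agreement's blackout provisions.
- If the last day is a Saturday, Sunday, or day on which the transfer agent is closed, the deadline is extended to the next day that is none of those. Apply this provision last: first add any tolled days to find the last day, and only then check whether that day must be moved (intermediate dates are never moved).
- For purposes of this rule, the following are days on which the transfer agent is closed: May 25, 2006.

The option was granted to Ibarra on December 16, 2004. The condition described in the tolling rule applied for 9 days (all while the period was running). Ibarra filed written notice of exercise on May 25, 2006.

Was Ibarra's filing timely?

17 months after December 16, 2004 is May 16, 2006.
Tolling adds 9 days: May 16, 2006 + 9 days = May 25, 2006.
May 25, 2006 is a listed holiday. The next qualifying day is May 26, 2006.
The deadline is May 26, 2006; the filing on May 25, 2006 is on or before that date.

Yes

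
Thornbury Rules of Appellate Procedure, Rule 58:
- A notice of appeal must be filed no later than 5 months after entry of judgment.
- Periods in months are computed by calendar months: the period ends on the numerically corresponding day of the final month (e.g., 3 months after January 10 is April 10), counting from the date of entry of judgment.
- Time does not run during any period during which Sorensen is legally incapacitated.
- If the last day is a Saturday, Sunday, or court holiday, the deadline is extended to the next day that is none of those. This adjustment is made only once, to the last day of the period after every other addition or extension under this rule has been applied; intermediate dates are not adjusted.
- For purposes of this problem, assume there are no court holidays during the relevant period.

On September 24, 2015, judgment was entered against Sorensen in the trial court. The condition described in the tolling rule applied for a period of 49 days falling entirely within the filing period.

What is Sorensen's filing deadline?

5 months after September 24, 2015 is February 24, 2016.
Tolling adds 49 days: February 24, 2016 + 49 days = April 13, 2016.
April 13, 2016 is a Wednesday and not a court holiday, so no extension applies.

April 13, 2016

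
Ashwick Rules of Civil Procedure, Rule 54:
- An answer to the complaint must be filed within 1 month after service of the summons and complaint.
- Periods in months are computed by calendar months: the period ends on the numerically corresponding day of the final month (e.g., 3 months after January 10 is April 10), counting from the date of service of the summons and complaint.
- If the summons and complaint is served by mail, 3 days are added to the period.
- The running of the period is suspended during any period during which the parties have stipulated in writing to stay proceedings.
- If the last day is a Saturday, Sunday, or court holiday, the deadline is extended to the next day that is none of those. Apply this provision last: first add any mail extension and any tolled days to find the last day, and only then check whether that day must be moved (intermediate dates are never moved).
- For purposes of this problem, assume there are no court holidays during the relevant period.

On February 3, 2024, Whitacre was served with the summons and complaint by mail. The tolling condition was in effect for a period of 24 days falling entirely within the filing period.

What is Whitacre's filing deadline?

1 month after February 3, 2024 is March 3, 2024.
Service was by mail, adding 3 days: March 3, 2024 + 3 days = March 6, 2024.
Tolling adds 24 days: March 6, 2024 + 24 days = March 30, 2024.
March 30, 2024 is Saturday; March 31, 2024 is Sunday. The next qualifying day is April 1, 2024.

April 1, 2024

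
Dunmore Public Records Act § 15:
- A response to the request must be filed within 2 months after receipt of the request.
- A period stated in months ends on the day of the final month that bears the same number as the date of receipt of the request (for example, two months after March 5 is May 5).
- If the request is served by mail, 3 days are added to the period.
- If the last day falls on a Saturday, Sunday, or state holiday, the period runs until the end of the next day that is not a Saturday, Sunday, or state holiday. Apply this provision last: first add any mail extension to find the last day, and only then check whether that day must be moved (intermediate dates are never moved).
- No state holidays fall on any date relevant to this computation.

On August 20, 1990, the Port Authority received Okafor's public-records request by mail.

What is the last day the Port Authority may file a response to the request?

2 months after August 20, 1990 is October 20, 1990.
Service was by mail, adding 3 days: October 20, 1990 + 3 days = October 23, 1990.
October 23, 1990 is a Tuesday and not a state holiday, so no extension applies.

October 23, 1990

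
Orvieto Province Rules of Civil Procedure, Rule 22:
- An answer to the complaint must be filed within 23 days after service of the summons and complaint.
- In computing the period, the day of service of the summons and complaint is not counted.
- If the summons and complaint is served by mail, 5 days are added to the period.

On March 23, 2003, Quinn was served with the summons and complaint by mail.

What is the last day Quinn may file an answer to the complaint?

23 days after March 23, 2003 is April 15, 2003.
Service was by mail, adding 5 days: April 15, 2003 + 5 days = April 20, 2003.

April 20, 2003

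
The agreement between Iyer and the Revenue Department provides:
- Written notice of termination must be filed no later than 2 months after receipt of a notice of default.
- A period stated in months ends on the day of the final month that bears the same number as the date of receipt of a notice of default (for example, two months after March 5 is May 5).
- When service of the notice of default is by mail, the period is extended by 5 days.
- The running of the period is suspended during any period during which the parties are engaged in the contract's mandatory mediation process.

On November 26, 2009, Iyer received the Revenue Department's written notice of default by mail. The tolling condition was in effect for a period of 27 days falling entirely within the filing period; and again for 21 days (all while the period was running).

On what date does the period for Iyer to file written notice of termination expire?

2 months after November 26, 2009 is January 26, 2010.
Service was by mail, adding 5 days: January 26, 2010 + 5 days = January 31, 2010.
Tolling adds 27 days: January 31, 2010 + 27 days = February 27, 2010.
Tolling adds 21 days: February 27, 2010 + 21 days = March 20, 2010.

March 20, 2010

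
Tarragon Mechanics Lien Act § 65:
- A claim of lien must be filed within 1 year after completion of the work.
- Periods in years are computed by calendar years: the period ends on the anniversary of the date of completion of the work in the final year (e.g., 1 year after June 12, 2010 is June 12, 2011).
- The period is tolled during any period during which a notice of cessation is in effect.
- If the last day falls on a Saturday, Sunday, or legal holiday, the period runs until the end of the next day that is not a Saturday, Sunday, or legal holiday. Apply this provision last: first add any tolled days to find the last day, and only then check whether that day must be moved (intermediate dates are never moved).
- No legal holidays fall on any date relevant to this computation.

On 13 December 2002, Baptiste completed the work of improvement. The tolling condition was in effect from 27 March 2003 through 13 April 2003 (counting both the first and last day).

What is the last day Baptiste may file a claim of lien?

1 year after 13 December 2002 is December 13, 2003.
From March 27, 2003 through April 13, 2003 inclusive is 18 days; tolling adds 18 days: December 13, 2003 + 18 days = December 31, 2003.
December 31, 2003 is a Wednesday and not a legal holiday, so no extension applies.

December 31, 2003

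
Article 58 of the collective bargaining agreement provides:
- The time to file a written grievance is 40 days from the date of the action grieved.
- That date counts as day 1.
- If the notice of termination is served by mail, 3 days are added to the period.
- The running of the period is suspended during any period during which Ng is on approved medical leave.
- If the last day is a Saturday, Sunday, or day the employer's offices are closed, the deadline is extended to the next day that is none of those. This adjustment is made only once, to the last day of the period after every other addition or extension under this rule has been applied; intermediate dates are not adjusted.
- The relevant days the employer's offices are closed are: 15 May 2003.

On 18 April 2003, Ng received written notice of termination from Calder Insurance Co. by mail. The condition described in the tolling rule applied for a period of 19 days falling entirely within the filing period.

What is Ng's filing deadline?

Counting 18 April 2003 as day 1, day 40 is May 27, 2003.
Service was by mail, adding 3 days: May 27, 2003 + 3 days = May 30, 2003.
Tolling adds 19 days: May 30, 2003 + 19 days = June 18, 2003.
June 18, 2003 is a Wednesday and not a day the employer's offices are closed, so no extension applies.

June 18, 2003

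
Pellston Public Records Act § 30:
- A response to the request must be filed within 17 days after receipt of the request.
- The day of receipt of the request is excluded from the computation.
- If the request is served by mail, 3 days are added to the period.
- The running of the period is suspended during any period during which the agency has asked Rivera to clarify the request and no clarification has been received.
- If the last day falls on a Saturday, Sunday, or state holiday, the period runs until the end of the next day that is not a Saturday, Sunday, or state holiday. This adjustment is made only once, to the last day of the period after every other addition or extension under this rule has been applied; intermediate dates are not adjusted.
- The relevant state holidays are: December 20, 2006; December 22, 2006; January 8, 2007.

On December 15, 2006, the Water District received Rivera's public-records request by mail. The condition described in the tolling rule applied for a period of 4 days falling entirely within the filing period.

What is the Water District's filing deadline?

January 9, 2007

17 days after December 15, 2006 is January 1, 2007.
Service was by mail, adding 3 days: January 1, 2007 + 3 days = January 4, 2007.
Tolling adds 4 days: January 4, 2007 + 4 days = January 8, 2007.
January 8, 2007 is a listed holiday. The next qualifying day is January 9, 2007.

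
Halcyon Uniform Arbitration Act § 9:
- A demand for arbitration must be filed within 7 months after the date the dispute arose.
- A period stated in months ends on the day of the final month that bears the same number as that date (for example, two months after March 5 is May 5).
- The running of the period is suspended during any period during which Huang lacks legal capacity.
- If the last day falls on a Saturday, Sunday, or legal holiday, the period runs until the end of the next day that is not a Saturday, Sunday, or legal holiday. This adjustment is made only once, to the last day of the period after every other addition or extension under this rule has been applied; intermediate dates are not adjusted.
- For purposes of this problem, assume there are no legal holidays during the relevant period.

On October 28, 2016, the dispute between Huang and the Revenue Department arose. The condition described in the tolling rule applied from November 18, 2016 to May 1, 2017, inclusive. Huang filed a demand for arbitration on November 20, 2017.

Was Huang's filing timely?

No

7 months after October 28, 2016 is May 28, 2017.
From November 18, 2016 through May 1, 2017 inclusive is 165 days; tolling adds 165 days: May 28, 2017 + 165 days = November 9, 2017.
November 9, 2017 is a Thursday and not a legal holiday, so no extension applies.
The deadline is November 9, 2017; the filing on November 20, 2017 is after that date.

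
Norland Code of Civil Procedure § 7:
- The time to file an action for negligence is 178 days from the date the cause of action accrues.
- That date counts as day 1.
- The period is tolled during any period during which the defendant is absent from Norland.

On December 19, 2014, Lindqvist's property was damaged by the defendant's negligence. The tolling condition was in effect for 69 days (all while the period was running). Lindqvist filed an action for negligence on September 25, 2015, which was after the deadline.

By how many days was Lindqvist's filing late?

Counting December 19, 2014 as day 1, day 178 is June 14, 2015.
Tolling adds 69 days: June 14, 2015 + 69 days = August 22, 2015.
The deadline is August 22, 2015; from August 22, 2015 to September 25, 2015 is 34 days.

34 days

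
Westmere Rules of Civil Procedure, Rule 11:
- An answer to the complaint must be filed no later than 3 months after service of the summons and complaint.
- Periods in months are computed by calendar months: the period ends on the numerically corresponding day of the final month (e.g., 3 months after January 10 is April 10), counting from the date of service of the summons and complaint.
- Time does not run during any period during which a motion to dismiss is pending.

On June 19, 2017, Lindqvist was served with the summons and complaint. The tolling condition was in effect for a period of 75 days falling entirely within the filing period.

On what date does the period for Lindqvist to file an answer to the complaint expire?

December 3, 2017

3 months after June 19, 2017 is September 19, 2017.
Tolling adds 75 days: September 19, 2017 + 75 days = December 3, 2017.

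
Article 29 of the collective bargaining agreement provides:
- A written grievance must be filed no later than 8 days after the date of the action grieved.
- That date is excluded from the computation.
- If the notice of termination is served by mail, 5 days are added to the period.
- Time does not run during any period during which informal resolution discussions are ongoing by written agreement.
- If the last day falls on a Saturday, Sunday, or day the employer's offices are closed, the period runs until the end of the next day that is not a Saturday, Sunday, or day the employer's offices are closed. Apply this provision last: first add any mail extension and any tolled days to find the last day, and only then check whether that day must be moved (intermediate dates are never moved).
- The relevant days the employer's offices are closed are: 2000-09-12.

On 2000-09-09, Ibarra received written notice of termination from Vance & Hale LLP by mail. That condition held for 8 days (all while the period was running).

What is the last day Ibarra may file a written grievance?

October 2, 2000

8 days after 2000-09-09 is September 17, 2000.
Service was by mail, adding 5 days: September 17, 2000 + 5 days = September 22, 2000.
Tolling adds 8 days: September 22, 2000 + 8 days = September 30, 2000.
September 30, 2000 is Saturday; October 1, 2000 is Sunday. The next qualifying day is October 2, 2000.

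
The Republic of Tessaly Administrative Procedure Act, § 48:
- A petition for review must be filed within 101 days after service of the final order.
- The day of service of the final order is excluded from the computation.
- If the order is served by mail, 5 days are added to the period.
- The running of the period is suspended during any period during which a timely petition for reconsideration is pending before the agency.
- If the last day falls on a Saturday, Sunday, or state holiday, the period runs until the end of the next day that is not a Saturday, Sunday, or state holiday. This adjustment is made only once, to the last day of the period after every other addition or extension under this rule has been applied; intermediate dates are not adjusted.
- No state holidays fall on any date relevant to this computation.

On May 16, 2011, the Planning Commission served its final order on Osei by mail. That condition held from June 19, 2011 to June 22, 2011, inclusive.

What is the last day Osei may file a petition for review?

September 5, 2011

101 days after May 16, 2011 is August 25, 2011.
Service was by mail, adding 5 days: August 25, 2011 + 5 days = August 30, 2011.
From June 19, 2011 through June 22, 2011 inclusive is 4 days; tolling adds 4 days: August 30, 2011 + 4 days = September 3, 2011.
September 3, 2011 is Saturday; September 4, 2011 is Sunday. The next qualifying day is September 5, 2011.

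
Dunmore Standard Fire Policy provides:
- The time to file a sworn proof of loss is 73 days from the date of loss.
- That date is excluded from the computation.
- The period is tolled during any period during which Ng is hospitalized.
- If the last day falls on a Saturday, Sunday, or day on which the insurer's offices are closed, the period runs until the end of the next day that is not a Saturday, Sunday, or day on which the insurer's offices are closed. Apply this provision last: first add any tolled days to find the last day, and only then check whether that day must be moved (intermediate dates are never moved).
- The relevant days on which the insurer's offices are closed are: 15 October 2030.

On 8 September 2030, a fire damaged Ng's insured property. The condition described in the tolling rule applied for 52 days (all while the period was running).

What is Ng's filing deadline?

January 13, 2031

73 days after 8 September 2030 is November 20, 2030.
Tolling adds 52 days: November 20, 2030 + 52 days = January 11, 2031.
January 11, 2031 is Saturday; January 12, 2031 is Sunday. The next qualifying day is January 13, 2031.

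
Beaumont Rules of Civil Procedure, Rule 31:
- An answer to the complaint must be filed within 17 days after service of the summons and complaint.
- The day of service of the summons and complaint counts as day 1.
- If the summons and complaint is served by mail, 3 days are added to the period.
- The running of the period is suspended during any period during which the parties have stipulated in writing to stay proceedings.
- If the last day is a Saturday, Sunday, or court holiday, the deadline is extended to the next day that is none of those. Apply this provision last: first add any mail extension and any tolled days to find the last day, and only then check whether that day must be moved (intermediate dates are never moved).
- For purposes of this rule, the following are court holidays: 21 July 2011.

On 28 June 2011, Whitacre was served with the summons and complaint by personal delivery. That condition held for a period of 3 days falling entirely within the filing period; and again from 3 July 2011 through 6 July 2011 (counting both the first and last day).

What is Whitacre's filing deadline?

July 22, 2011

Counting 28 June 2011 as day 1, day 17 is July 14, 2011.
Service was not by mail, so no mail extension applies.
Tolling adds 3 days: July 14, 2011 + 3 days = July 17, 2011.
From July 3, 2011 through July 6, 2011 inclusive is 4 days; tolling adds 4 days: July 17, 2011 + 4 days = July 21, 2011.
July 21, 2011 is a listed holiday. The next qualifying day is July 22, 2011.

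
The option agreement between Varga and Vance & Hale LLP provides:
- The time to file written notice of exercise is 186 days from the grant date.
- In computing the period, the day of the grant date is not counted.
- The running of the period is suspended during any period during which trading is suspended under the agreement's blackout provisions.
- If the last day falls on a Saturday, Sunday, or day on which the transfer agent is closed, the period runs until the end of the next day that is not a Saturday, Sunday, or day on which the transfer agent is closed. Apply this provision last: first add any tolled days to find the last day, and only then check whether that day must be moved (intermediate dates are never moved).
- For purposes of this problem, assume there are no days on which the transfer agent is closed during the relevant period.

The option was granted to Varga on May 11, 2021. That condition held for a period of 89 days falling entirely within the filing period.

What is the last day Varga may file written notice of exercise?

February 10, 2022

186 days after May 11, 2021 is November 13, 2021.
Tolling adds 89 days: November 13, 2021 + 89 days = February 10, 2022.
February 10, 2022 is a Thursday and not a day on which the transfer agent is closed, so no extension applies.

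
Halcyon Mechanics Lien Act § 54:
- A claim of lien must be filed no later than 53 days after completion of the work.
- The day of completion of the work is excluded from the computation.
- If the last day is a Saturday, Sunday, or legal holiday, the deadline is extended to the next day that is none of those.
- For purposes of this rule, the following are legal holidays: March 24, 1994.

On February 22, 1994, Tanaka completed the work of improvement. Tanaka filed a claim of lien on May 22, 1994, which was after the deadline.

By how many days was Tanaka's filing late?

34 days

53 days after February 22, 1994 is April 16, 1994.
April 16, 1994 is Saturday; April 17, 1994 is Sunday. The next qualifying day is April 18, 1994.
The deadline is April 18, 1994; from April 18, 1994 to May 22, 1994 is 34 days.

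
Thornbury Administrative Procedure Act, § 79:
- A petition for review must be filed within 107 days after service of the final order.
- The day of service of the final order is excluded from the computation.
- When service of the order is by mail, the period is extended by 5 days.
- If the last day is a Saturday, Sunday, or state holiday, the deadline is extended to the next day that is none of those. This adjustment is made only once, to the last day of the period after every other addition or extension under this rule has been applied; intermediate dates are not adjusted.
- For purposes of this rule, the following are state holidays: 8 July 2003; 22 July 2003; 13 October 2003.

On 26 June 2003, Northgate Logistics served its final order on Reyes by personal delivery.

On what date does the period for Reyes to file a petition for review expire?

107 days after 26 June 2003 is October 11, 2003.
Service was not by mail, so no mail extension applies.
October 11, 2003 is Saturday; October 12, 2003 is Sunday; October 13, 2003 is a listed holiday. The next qualifying day is October 14, 2003.

October 14, 2003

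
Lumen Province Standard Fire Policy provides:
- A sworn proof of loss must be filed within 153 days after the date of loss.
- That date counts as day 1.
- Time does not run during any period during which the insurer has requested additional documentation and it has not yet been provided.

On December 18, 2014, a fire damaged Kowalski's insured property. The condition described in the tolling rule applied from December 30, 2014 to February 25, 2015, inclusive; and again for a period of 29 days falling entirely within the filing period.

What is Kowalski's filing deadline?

August 14, 2015

Counting December 18, 2014 as day 1, day 153 is May 19, 2015.
From December 30, 2014 through February 25, 2015 inclusive is 58 days; tolling adds 58 days: May 19, 2015 + 58 days = July 16, 2015.
Tolling adds 29 days: July 16, 2015 + 29 days = August 14, 2015.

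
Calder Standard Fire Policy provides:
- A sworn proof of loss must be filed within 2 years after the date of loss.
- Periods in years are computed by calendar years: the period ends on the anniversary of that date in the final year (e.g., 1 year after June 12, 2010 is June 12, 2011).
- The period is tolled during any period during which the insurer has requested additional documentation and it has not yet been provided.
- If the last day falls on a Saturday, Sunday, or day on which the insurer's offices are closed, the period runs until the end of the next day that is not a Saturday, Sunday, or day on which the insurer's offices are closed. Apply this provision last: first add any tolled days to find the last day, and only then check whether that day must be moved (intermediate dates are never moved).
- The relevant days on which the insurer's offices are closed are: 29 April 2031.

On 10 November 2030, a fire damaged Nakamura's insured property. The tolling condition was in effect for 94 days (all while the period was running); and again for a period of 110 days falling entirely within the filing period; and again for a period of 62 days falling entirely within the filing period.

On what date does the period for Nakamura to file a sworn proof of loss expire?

2 years after 10 November 2030 is November 10, 2032.
Tolling adds 94 days: November 10, 2032 + 94 days = February 12, 2033.
Tolling adds 110 days: February 12, 2033 + 110 days = June 2, 2033.
Tolling adds 62 days: June 2, 2033 + 62 days = August 3, 2033.
August 3, 2033 is a Wednesday and not a day on which the insurer's offices are closed, so no extension applies.

August 3, 2033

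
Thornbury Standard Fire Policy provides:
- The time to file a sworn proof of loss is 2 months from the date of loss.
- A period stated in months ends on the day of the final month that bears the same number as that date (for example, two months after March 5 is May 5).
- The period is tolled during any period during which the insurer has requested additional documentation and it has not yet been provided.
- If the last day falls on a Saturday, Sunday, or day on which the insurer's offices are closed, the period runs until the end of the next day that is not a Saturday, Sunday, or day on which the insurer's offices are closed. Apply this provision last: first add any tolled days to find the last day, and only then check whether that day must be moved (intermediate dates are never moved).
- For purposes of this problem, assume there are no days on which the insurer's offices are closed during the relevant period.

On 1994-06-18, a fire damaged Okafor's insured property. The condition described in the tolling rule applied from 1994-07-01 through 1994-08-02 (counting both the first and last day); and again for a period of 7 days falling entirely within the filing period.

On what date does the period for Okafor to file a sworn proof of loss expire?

2 months after 1994-06-18 is August 18, 1994.
From July 1, 1994 through August 2, 1994 inclusive is 33 days; tolling adds 33 days: August 18, 1994 + 33 days = September 20, 1994.
Tolling adds 7 days: September 20, 1994 + 7 days = September 27, 1994.
September 27, 1994 is a Tuesday and not a day on which the insurer's offices are closed, so no extension applies.

September 27, 1994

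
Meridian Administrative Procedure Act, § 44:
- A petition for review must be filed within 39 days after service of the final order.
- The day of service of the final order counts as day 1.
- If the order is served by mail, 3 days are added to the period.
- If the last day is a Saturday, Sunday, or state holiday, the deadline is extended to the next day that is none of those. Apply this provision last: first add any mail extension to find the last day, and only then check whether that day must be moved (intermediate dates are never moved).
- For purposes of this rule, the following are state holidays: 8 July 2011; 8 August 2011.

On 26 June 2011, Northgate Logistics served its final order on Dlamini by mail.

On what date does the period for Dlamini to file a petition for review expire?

August 9, 2011

Counting 26 June 2011 as day 1, day 39 is August 3, 2011.
Service was by mail, adding 3 days: August 3, 2011 + 3 days = August 6, 2011.
August 6, 2011 is Saturday; August 7, 2011 is Sunday; August 8, 2011 is a listed holiday. The next qualifying day is August 9, 2011.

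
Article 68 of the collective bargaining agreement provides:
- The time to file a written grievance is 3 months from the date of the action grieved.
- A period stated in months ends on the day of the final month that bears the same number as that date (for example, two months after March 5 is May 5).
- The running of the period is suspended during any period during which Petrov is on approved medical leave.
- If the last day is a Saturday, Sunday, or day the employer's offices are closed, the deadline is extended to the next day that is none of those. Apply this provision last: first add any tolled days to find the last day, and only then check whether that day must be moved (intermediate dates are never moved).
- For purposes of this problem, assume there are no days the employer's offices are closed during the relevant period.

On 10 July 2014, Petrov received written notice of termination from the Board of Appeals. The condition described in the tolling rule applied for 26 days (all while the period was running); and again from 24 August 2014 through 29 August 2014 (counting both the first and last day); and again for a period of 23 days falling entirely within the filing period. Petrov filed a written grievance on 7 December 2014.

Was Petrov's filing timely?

No

3 months after 10 July 2014 is October 10, 2014.
Tolling adds 26 days: October 10, 2014 + 26 days = November 5, 2014.
From August 24, 2014 through August 29, 2014 inclusive is 6 days; tolling adds 6 days: November 5, 2014 + 6 days = November 11, 2014.
Tolling adds 23 days: November 11, 2014 + 23 days = December 4, 2014.
December 4, 2014 is a Thursday and not a day the employer's offices are closed, so no extension applies.
The deadline is December 4, 2014; the filing on December 7, 2014 is after that date.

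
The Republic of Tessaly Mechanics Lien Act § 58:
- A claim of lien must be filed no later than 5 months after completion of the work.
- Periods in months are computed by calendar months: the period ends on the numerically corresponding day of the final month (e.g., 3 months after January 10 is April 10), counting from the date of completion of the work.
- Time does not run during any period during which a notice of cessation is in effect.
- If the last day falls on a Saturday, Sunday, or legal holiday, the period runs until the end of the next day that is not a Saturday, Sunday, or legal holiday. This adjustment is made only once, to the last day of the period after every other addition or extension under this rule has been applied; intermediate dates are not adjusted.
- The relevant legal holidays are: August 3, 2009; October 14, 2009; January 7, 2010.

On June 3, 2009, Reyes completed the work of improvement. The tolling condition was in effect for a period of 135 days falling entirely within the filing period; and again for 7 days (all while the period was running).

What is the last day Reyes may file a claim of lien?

5 months after June 3, 2009 is November 3, 2009.
Tolling adds 135 days: November 3, 2009 + 135 days = March 18, 2010.
Tolling adds 7 days: March 18, 2010 + 7 days = March 25, 2010.
March 25, 2010 is a Thursday and not a legal holiday, so no extension applies.

March 25, 2010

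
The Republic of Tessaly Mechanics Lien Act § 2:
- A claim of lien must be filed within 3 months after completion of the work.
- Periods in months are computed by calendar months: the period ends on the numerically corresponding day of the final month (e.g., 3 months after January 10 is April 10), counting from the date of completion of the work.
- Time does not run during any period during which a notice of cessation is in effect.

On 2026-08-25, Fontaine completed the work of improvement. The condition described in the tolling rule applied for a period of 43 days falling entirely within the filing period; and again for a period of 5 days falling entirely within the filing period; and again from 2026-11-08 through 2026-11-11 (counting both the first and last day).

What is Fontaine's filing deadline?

3 months after 2026-08-25 is November 25, 2026.
Tolling adds 43 days: November 25, 2026 + 43 days = January 7, 2027.
Tolling adds 5 days: January 7, 2027 + 5 days = January 12, 2027.
From November 8, 2026 through November 11, 2026 inclusive is 4 days; tolling adds 4 days: January 12, 2027 + 4 days = January 16, 2027.

January 16, 2027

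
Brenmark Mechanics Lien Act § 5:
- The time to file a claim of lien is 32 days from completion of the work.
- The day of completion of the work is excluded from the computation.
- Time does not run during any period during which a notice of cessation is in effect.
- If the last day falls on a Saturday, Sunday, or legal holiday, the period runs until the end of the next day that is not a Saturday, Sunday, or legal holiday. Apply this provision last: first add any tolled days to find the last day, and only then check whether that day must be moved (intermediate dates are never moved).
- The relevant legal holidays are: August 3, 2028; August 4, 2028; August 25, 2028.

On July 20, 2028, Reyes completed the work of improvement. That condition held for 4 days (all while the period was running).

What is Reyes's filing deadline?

August 28, 2028

32 days after July 20, 2028 is August 21, 2028.
Tolling adds 4 days: August 21, 2028 + 4 days = August 25, 2028.
August 25, 2028 is a listed holiday; August 26, 2028 is Saturday; August 27, 2028 is Sunday. The next qualifying day is August 28, 2028.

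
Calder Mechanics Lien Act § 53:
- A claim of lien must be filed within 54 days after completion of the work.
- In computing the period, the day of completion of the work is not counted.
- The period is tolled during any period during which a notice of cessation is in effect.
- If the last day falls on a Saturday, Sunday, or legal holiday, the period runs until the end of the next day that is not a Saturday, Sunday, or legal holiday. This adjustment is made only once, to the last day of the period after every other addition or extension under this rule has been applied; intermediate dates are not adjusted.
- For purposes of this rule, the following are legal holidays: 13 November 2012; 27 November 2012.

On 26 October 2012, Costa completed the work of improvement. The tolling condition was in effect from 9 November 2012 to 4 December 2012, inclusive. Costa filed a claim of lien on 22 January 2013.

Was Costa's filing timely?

54 days after 26 October 2012 is December 19, 2012.
From November 9, 2012 through December 4, 2012 inclusive is 26 days; tolling adds 26 days: December 19, 2012 + 26 days = January 14, 2013.
January 14, 2013 is a Monday and not a legal holiday, so no extension applies.
The deadline is January 14, 2013; the filing on January 22, 2013 is after that date.

No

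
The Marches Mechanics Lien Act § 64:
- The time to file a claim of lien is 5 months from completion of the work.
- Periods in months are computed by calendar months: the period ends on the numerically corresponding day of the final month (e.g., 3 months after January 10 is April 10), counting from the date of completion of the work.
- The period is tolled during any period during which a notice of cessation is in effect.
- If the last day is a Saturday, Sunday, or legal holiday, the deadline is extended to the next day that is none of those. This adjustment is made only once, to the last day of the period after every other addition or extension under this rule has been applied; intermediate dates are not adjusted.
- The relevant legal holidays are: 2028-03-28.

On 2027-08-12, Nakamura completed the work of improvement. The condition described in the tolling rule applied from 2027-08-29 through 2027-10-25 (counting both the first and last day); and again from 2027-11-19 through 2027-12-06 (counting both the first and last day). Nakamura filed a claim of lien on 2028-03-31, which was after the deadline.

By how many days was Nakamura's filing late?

2 days

5 months after 2027-08-12 is January 12, 2028.
From August 29, 2027 through October 25, 2027 inclusive is 58 days; tolling adds 58 days: January 12, 2028 + 58 days = March 10, 2028.
From November 19, 2027 through December 6, 2027 inclusive is 18 days; tolling adds 18 days: March 10, 2028 + 18 days = March 28, 2028.
March 28, 2028 is a listed holiday. The next qualifying day is March 29, 2028.
The deadline is March 29, 2028; from March 29, 2028 to March 31, 2028 is 2 days.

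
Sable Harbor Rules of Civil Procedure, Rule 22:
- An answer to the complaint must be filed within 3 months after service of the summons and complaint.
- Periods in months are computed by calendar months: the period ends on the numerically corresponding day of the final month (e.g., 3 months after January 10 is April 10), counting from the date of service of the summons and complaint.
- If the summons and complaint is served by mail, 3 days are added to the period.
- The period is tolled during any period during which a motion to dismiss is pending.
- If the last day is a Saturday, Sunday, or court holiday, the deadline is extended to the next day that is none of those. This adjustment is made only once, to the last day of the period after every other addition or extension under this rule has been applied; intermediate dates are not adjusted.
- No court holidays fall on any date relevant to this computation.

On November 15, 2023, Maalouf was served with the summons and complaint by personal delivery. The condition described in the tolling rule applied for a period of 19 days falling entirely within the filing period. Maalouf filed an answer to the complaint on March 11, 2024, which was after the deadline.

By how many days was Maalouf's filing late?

6 days

3 months after November 15, 2023 is February 15, 2024.
Service was not by mail, so no mail extension applies.
Tolling adds 19 days: February 15, 2024 + 19 days = March 5, 2024.
March 5, 2024 is a Tuesday and not a court holiday, so no extension applies.
The deadline is March 5, 2024; from March 5, 2024 to March 11, 2024 is 6 days.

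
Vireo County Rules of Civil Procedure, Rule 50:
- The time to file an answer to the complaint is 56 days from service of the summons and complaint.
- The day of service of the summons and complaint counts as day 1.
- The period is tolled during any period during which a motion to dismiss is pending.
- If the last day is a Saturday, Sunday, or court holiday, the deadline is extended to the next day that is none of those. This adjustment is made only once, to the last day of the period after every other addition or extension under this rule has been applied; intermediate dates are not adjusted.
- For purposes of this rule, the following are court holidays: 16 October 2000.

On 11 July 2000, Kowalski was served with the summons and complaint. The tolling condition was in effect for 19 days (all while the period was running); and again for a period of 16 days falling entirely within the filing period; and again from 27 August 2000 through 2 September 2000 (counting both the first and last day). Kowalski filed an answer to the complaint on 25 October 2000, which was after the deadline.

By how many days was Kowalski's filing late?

Counting 11 July 2000 as day 1, day 56 is September 4, 2000.
Tolling adds 19 days: September 4, 2000 + 19 days = September 23, 2000.
Tolling adds 16 days: September 23, 2000 + 16 days = October 9, 2000.
From August 27, 2000 through September 2, 2000 inclusive is 7 days; tolling adds 7 days: October 9, 2000 + 7 days = October 16, 2000.
October 16, 2000 is a listed holiday. The next qualifying day is October 17, 2000.
The deadline is October 17, 2000; from October 17, 2000 to October 25, 2000 is 8 days.

8 days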